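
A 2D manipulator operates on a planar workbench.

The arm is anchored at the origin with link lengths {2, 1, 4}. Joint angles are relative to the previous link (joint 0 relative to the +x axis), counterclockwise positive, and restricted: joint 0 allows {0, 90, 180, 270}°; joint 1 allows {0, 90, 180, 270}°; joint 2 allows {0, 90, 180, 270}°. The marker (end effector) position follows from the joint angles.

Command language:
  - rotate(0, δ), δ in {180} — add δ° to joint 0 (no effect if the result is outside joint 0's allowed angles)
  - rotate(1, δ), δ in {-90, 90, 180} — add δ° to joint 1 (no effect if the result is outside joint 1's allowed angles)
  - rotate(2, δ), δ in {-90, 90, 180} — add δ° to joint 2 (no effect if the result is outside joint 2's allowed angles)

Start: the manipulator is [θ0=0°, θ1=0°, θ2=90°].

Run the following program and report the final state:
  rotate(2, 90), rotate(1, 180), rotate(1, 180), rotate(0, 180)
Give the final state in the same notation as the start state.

t0: [θ0=0°, θ1=0°, θ2=90°]
[1] after rotate(2, 90): [θ0=0°, θ1=0°, θ2=180°]
[2] after rotate(1, 180): [θ0=0°, θ1=180°, θ2=180°]
[3] after rotate(1, 180): [θ0=0°, θ1=0°, θ2=180°]
[4] after rotate(0, 180): [θ0=180°, θ1=0°, θ2=180°]

[θ0=180°, θ1=0°, θ2=180°]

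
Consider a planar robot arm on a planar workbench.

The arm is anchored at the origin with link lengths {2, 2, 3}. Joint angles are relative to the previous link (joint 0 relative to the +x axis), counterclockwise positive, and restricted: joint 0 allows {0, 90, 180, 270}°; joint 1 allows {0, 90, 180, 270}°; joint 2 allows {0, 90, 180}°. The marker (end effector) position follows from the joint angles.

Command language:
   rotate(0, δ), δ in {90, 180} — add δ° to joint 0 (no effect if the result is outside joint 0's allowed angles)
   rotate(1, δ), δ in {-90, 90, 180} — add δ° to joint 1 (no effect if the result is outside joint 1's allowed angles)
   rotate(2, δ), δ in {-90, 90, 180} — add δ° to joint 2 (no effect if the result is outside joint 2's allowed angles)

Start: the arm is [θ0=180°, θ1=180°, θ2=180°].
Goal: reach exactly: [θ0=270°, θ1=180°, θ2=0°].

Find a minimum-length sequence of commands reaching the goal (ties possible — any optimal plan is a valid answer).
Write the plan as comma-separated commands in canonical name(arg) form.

initial: [θ0=180°, θ1=180°, θ2=180°]
step 1 (rotate(0, 90)): [θ0=270°, θ1=180°, θ2=180°]
step 2 (rotate(2, 180)): [θ0=270°, θ1=180°, θ2=0°]
shorter routes all fall short; 2 is best.

rotate(0, 90), rotate(2, 180)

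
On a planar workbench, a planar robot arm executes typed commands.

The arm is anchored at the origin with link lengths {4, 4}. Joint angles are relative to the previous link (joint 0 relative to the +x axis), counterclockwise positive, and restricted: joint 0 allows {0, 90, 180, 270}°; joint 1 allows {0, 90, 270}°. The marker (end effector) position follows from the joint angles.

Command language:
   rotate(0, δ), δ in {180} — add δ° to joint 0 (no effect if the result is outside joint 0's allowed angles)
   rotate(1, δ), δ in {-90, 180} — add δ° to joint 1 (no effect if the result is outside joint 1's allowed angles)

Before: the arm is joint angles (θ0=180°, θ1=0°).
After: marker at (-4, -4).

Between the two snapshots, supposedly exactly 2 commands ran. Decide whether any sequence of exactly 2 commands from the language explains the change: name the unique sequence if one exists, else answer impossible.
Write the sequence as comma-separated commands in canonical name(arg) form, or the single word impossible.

key: running rotate(1, 180) before rotate(1, -90) would end elsewhere — order is forced
t0: joint angles (θ0=180°, θ1=0°)
t=1 rotate(1, -90) ⇒ joint angles (θ0=180°, θ1=270°)
t=2 rotate(1, 180) ⇒ joint angles (θ0=180°, θ1=90°)
all 9 alternatives checked — unique.

rotate(1, -90), rotate(1, 180)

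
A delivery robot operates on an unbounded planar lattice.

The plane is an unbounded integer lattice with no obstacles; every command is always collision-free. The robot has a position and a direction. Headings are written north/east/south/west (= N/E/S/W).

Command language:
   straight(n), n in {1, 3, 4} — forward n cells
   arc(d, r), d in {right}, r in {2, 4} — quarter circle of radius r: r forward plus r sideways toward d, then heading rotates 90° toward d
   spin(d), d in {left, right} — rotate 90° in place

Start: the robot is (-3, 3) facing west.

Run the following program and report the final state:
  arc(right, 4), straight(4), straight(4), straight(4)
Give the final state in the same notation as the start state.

(-7, 19) facing north

initial: (-3, 3) facing west
step 1 (arc(right, 4)): (-7, 7) facing north
step 2 (straight(4)): (-7, 11) facing north
step 3 (straight(4)): (-7, 15) facing north
step 4 (straight(4)): (-7, 19) facing north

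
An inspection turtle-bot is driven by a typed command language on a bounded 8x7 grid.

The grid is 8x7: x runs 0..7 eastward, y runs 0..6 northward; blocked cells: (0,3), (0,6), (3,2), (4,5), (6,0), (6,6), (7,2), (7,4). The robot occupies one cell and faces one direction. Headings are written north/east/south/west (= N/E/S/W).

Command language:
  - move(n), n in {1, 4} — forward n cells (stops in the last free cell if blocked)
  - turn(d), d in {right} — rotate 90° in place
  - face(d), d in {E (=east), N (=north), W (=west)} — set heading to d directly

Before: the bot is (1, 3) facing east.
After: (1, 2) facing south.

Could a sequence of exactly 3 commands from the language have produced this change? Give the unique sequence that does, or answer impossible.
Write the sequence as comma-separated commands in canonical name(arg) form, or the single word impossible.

key: cell and facing (now S) both changed — the 3 commands mix motion and turning
from: (1, 3) facing east
1. face(E) → (1, 3) facing east
2. turn(right) → (1, 3) facing south
3. move(1) → (1, 2) facing south
all 216 alternatives checked — unique.

face(E), turn(right), move(1)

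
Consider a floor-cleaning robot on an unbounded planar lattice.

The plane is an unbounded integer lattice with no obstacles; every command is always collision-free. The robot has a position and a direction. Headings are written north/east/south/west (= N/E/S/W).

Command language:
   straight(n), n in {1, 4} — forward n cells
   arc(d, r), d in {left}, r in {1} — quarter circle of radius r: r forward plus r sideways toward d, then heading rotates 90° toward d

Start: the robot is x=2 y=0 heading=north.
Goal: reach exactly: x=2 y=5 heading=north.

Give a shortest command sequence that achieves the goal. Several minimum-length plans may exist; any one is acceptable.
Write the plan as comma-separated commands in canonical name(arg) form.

straight(1), straight(4)

begin: x=2 y=0 heading=north
1. straight(1) → x=2 y=1 heading=north
2. straight(4) → x=2 y=5 heading=north
minimal: 2 command(s), checked below 2.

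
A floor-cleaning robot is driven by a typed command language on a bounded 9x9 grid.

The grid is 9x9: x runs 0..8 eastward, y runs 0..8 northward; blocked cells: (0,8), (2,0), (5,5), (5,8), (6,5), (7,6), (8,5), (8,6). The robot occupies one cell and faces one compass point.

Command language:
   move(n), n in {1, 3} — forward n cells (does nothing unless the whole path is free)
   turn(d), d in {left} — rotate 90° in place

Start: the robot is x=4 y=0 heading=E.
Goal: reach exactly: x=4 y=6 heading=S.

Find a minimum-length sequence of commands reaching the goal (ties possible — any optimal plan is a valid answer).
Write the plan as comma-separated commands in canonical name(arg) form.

initial: x=4 y=0 heading=E
t=1 turn(left) ⇒ x=4 y=0 heading=N
t=2 move(3) ⇒ x=4 y=3 heading=N
t=3 move(3) ⇒ x=4 y=6 heading=N
t=4 turn(left) ⇒ x=4 y=6 heading=W
t=5 turn(left) ⇒ x=4 y=6 heading=S
minimal: 5 command(s), checked below 5.

turn(left), move(3), move(3), turn(left), turn(left)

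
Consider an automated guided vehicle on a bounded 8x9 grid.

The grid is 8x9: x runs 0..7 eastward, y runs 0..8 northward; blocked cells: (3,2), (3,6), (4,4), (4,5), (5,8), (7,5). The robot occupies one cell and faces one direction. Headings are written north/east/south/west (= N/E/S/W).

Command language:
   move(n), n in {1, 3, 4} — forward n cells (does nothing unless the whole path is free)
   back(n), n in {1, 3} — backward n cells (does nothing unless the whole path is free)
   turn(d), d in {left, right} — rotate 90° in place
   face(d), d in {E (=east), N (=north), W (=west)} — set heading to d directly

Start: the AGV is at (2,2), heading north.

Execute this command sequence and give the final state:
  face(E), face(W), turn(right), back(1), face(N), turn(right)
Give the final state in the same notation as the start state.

at (2,1), heading east

start: at (2,2), heading north
step 1 (face(E)): at (2,2), heading east
step 2 (face(W)): at (2,2), heading west
step 3 (turn(right)): at (2,2), heading north
step 4 (back(1)): at (2,1), heading north
step 5 (face(N)): at (2,1), heading north
step 6 (turn(right)): at (2,1), heading east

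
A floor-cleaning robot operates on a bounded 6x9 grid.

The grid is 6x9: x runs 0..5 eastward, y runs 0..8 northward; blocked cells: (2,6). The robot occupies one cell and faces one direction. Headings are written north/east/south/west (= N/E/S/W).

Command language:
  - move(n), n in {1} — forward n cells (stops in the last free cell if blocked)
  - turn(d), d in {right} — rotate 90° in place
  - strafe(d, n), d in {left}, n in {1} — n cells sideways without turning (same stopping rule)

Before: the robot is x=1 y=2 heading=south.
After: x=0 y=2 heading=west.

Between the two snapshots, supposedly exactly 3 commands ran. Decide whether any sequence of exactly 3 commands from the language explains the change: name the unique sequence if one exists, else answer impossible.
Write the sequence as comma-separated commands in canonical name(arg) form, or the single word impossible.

turn(right), move(1), move(1)

key: position moved to (0,2) AND the heading swung to W — translation plus rotation needed
start: x=1 y=2 heading=south
t=1 turn(right) ⇒ x=1 y=2 heading=west
t=2 move(1) ⇒ x=0 y=2 heading=west
t=3 move(1) ⇒ x=0 y=2 heading=west
all 27 alternatives checked — unique.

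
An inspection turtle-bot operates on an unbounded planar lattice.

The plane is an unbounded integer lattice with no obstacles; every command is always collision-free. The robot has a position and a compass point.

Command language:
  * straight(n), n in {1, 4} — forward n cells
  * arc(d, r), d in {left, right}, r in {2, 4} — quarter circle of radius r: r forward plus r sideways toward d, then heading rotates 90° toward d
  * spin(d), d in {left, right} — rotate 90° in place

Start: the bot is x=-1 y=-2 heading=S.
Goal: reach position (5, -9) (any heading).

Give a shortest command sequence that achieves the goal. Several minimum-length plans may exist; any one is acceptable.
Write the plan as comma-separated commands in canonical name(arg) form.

begin: x=-1 y=-2 heading=S
[1] after arc(left, 4): x=3 y=-6 heading=E
[2] after arc(right, 2): x=5 y=-8 heading=S
[3] after straight(1): x=5 y=-9 heading=S
nothing shorter than 3 reaches the goal.

arc(left, 4), arc(right, 2), straight(1)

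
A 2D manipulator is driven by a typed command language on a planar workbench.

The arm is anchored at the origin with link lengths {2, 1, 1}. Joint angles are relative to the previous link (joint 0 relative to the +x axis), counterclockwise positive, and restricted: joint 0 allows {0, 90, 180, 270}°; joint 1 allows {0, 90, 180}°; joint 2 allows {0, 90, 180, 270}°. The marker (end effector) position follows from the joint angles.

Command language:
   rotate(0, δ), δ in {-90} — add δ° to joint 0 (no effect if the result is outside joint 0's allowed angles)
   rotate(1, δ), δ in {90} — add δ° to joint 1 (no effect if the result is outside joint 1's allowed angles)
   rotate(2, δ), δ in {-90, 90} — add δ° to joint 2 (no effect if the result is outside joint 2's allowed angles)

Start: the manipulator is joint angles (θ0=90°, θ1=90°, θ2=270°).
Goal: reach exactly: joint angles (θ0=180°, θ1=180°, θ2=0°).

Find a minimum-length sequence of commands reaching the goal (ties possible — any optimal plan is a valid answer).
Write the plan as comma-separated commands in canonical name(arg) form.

rotate(0, -90), rotate(0, -90), rotate(0, -90), rotate(2, 90), rotate(1, 90)

from: joint angles (θ0=90°, θ1=90°, θ2=270°)
1. rotate(0, -90) → joint angles (θ0=0°, θ1=90°, θ2=270°)
2. rotate(0, -90) → joint angles (θ0=270°, θ1=90°, θ2=270°)
3. rotate(0, -90) → joint angles (θ0=180°, θ1=90°, θ2=270°)
4. rotate(2, 90) → joint angles (θ0=180°, θ1=90°, θ2=0°)
5. rotate(1, 90) → joint angles (θ0=180°, θ1=180°, θ2=0°)
nothing shorter than 5 reaches the goal.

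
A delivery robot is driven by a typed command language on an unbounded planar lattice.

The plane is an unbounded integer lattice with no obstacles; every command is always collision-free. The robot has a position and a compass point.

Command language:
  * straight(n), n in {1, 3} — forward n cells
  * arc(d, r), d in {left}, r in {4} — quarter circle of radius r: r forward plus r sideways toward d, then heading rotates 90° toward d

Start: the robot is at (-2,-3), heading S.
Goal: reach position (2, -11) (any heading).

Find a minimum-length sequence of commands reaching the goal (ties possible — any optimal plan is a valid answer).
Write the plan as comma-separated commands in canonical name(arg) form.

start: at (-2,-3), heading S
[1] after straight(1): at (-2,-4), heading S
[2] after straight(3): at (-2,-7), heading S
[3] after arc(left, 4): at (2,-11), heading E
shorter routes all fall short; 3 is best.

straight(1), straight(3), arc(left, 4)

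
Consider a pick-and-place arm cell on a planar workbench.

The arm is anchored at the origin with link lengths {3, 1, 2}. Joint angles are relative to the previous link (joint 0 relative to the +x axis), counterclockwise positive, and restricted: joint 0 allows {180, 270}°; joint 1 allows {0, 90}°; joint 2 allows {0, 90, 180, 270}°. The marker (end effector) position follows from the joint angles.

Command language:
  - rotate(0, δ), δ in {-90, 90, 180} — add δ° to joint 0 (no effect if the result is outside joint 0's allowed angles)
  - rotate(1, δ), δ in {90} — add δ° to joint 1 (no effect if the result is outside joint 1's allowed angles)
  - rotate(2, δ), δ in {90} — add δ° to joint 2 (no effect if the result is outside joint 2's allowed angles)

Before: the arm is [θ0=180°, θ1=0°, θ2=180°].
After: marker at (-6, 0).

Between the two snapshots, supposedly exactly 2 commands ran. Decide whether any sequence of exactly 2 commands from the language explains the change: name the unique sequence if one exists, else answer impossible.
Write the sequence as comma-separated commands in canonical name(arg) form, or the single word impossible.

rotate(2, 90), rotate(2, 90)

t0: [θ0=180°, θ1=0°, θ2=180°]
t=1 rotate(2, 90) ⇒ [θ0=180°, θ1=0°, θ2=270°]
t=2 rotate(2, 90) ⇒ [θ0=180°, θ1=0°, θ2=0°]
uniquely the one of 25 2-step routes that fits.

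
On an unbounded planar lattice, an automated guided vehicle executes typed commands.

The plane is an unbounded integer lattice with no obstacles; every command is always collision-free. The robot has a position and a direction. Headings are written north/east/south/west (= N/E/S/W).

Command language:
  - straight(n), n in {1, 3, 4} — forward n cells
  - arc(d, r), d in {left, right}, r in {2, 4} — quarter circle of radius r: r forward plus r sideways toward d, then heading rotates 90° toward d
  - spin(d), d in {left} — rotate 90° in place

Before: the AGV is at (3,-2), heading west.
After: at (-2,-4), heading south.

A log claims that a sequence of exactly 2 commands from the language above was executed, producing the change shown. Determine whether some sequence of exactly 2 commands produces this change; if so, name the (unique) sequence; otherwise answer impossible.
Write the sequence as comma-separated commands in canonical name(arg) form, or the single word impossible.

key: position moved to (-2,-4) AND the heading swung to S — translation plus rotation needed
begin: at (3,-2), heading west
[1] after straight(3): at (0,-2), heading west
[2] after arc(left, 2): at (-2,-4), heading south
uniquely the one of 64 2-step routes that fits.

straight(3), arc(left, 2)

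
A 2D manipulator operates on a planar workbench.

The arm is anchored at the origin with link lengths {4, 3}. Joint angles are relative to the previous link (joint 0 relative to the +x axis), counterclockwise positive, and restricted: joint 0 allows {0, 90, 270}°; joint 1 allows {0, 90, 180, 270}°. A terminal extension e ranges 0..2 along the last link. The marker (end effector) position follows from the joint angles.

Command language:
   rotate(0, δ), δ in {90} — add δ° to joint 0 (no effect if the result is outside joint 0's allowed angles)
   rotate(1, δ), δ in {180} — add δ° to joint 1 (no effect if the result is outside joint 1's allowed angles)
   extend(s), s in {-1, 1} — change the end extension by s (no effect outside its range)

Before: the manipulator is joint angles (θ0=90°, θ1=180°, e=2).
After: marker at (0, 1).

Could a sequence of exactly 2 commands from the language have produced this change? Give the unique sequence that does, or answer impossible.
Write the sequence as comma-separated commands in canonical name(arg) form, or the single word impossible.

extend(-1), extend(-1)

initial: joint angles (θ0=90°, θ1=180°, e=2)
[1] after extend(-1): joint angles (θ0=90°, θ1=180°, e=1)
[2] after extend(-1): joint angles (θ0=90°, θ1=180°, e=0)
no other 2-command option fits: unique.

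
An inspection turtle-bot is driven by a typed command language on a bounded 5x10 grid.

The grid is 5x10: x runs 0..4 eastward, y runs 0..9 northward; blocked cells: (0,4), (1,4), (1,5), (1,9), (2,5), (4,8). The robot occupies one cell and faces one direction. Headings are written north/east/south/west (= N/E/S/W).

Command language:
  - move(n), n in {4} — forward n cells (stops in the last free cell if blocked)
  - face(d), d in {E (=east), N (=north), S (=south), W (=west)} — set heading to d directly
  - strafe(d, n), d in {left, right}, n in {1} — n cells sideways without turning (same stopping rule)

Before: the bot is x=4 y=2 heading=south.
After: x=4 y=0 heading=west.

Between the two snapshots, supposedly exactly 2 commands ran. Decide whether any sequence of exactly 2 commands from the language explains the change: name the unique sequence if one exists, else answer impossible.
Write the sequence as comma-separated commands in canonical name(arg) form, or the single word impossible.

key: position moved to (4,0) AND the heading swung to W — translation plus rotation needed
t0: x=4 y=2 heading=south
t=1 move(4) ⇒ x=4 y=0 heading=south
t=2 face(W) ⇒ x=4 y=0 heading=west
uniquely the one of 49 2-step routes that fits.

move(4), face(W)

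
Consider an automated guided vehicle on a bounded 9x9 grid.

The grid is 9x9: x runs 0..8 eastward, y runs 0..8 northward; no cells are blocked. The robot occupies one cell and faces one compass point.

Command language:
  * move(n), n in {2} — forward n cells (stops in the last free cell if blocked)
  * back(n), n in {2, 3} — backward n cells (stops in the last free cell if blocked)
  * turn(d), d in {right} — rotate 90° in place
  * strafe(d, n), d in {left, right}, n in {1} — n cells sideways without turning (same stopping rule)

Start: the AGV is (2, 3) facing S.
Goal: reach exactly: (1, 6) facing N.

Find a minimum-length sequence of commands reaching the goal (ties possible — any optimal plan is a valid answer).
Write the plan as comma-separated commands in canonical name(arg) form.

start: (2, 3) facing S
[1] after back(3): (2, 6) facing S
[2] after turn(right): (2, 6) facing W
[3] after turn(right): (2, 6) facing N
[4] after strafe(left, 1): (1, 6) facing N
shorter routes all fall short; 4 is best.

back(3), turn(right), turn(right), strafe(left, 1)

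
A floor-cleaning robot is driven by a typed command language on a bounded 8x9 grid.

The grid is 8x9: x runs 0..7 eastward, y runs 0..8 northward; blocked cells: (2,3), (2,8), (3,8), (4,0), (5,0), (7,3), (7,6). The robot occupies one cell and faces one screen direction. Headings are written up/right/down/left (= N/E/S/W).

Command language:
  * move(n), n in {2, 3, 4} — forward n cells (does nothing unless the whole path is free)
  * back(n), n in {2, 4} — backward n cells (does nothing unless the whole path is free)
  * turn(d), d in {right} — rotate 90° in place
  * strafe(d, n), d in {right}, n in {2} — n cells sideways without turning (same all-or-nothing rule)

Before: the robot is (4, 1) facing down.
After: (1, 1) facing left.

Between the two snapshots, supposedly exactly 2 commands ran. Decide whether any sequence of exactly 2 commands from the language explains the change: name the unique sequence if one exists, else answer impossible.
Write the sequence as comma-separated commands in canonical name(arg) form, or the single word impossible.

turn(right), move(3)

key: running move(3) before turn(right) would end elsewhere — order is forced
from: (4, 1) facing down
step 1 (turn(right)): (4, 1) facing left
step 2 (move(3)): (1, 1) facing left
no rival 2-sequence matches.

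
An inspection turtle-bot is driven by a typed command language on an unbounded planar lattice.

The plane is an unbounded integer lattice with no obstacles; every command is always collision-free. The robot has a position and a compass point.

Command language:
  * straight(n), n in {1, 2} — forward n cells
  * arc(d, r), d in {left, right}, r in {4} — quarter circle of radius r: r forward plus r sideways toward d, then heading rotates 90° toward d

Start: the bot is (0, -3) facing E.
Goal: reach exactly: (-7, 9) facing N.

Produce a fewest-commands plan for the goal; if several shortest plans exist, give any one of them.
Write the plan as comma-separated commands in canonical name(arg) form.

from: (0, -3) facing E
t=1 arc(left, 4) ⇒ (4, 1) facing N
t=2 arc(left, 4) ⇒ (0, 5) facing W
t=3 straight(2) ⇒ (-2, 5) facing W
t=4 straight(1) ⇒ (-3, 5) facing W
t=5 arc(right, 4) ⇒ (-7, 9) facing N
nothing shorter than 5 reaches the goal.

arc(left, 4), arc(left, 4), straight(2), straight(1), arc(right, 4)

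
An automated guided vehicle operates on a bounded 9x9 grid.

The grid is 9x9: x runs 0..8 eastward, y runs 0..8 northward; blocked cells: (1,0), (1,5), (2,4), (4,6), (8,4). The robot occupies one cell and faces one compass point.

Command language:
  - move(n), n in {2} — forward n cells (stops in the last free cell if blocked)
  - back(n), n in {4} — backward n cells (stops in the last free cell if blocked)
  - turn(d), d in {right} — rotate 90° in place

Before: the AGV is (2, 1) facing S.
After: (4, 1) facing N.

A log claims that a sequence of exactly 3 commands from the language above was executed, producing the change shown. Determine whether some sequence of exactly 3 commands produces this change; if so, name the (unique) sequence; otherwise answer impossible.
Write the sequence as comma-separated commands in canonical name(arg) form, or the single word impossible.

every 3-command combo misses the target.

impossible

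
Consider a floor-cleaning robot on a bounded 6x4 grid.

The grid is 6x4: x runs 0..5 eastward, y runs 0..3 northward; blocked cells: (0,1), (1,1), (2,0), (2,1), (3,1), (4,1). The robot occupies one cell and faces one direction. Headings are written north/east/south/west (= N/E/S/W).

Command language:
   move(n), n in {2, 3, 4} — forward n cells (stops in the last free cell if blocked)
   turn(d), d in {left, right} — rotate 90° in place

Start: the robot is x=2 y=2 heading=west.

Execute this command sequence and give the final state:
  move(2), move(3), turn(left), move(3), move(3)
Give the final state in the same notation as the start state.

initial: x=2 y=2 heading=west
1. move(2) → x=0 y=2 heading=west
2. move(3) → x=0 y=2 heading=west
3. turn(left) → x=0 y=2 heading=south
4. move(3) → x=0 y=2 heading=south
5. move(3) → x=0 y=2 heading=south

x=0 y=2 heading=south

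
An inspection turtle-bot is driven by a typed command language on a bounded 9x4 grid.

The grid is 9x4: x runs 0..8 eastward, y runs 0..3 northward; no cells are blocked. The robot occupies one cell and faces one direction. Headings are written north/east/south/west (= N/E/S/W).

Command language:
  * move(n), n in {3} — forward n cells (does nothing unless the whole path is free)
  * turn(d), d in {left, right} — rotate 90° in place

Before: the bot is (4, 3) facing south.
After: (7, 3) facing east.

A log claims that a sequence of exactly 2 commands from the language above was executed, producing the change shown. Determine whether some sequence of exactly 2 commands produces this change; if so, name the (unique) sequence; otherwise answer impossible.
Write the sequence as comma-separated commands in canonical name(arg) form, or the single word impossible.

turn(left), move(3)

key: running move(3) before turn(left) would end elsewhere — order is forced
from: (4, 3) facing south
t=1 turn(left) ⇒ (4, 3) facing east
t=2 move(3) ⇒ (7, 3) facing east
no rival 2-sequence matches.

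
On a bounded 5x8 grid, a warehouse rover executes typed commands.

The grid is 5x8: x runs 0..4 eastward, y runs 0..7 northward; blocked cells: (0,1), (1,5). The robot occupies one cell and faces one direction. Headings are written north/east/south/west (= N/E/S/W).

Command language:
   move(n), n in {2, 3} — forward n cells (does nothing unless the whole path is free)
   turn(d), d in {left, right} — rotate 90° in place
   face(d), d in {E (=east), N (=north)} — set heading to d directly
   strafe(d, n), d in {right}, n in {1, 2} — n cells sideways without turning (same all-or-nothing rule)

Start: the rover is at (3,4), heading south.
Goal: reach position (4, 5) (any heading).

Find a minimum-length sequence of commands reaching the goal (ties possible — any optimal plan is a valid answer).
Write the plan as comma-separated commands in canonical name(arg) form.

move(2), face(N), move(3), strafe(right, 1)

begin: at (3,4), heading south
t=1 move(2) ⇒ at (3,2), heading south
t=2 face(N) ⇒ at (3,2), heading north
t=3 move(3) ⇒ at (3,5), heading north
t=4 strafe(right, 1) ⇒ at (4,5), heading north
shorter routes all fall short; 4 is best.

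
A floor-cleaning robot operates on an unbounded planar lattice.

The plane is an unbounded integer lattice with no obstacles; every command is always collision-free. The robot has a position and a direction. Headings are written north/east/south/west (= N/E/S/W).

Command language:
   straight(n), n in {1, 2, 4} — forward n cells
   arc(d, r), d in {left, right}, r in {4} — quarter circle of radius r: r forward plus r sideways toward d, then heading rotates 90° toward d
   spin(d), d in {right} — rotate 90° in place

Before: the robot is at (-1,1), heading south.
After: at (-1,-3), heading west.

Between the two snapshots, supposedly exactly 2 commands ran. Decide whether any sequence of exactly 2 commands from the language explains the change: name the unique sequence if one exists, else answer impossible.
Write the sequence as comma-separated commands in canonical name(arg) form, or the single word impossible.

key: running spin(right) before straight(4) would end elsewhere — order is forced
start: at (-1,1), heading south
t=1 straight(4) ⇒ at (-1,-3), heading south
t=2 spin(right) ⇒ at (-1,-3), heading west
uniquely the one of 36 2-step routes that fits.

straight(4), spin(right)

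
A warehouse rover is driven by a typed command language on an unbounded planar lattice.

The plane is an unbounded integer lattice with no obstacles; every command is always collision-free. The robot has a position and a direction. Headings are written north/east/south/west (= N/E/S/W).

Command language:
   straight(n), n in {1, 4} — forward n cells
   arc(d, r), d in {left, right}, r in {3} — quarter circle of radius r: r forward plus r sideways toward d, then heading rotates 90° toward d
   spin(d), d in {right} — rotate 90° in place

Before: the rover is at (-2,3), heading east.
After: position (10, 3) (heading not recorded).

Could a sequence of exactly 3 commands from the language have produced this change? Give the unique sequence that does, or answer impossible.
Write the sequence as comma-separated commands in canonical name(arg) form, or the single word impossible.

start: at (-2,3), heading east
[1] after straight(4): at (2,3), heading east
[2] after straight(4): at (6,3), heading east
[3] after straight(4): at (10,3), heading east
no other 3-command option fits: unique.

straight(4), straight(4), straight(4)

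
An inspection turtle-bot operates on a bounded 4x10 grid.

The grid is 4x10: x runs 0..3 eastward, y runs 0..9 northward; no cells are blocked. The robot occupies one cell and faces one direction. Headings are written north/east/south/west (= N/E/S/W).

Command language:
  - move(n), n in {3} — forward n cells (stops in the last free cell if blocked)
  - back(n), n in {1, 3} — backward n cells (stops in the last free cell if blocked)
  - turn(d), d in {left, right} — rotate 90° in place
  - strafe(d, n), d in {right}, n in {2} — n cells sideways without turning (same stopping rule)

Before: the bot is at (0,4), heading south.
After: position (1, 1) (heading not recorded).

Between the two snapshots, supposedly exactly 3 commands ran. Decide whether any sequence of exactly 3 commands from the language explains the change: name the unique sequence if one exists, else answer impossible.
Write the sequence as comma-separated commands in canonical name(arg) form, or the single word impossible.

key: running back(1) before move(3) would end elsewhere — order is forced
begin: at (0,4), heading south
t=1 move(3) ⇒ at (0,1), heading south
t=2 turn(right) ⇒ at (0,1), heading west
t=3 back(1) ⇒ at (1,1), heading west
no rival 3-sequence matches.

move(3), turn(right), back(1)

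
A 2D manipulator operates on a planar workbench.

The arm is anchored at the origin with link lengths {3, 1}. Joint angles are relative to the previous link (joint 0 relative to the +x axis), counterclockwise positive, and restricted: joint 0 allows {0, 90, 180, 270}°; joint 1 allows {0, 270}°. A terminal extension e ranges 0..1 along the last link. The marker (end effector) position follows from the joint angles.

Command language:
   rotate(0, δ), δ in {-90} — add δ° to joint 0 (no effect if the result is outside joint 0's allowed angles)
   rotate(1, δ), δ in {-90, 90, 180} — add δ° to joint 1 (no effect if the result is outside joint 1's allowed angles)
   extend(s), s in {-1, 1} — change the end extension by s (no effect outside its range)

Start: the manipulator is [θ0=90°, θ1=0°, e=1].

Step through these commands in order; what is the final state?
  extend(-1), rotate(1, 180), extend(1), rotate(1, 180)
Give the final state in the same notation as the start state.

begin: [θ0=90°, θ1=0°, e=1]
step 1 (extend(-1)): [θ0=90°, θ1=0°, e=0]
step 2 (rotate(1, 180)): [θ0=90°, θ1=0°, e=0]
step 3 (extend(1)): [θ0=90°, θ1=0°, e=1]
step 4 (rotate(1, 180)): [θ0=90°, θ1=0°, e=1]

[θ0=90°, θ1=0°, e=1]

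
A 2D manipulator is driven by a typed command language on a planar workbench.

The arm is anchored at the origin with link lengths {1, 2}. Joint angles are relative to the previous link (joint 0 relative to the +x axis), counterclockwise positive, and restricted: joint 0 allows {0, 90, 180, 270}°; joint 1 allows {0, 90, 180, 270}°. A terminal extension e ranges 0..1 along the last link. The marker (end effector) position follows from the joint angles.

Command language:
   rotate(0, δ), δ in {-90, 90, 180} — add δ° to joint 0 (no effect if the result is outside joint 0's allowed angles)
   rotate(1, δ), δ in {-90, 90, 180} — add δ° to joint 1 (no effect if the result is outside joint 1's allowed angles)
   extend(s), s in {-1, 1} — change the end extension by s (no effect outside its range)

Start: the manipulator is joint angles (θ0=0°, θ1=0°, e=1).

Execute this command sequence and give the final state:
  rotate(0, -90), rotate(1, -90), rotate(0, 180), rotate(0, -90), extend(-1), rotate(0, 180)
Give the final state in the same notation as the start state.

joint angles (θ0=180°, θ1=270°, e=0)

t0: joint angles (θ0=0°, θ1=0°, e=1)
1. rotate(0, -90) → joint angles (θ0=270°, θ1=0°, e=1)
2. rotate(1, -90) → joint angles (θ0=270°, θ1=270°, e=1)
3. rotate(0, 180) → joint angles (θ0=90°, θ1=270°, e=1)
4. rotate(0, -90) → joint angles (θ0=0°, θ1=270°, e=1)
5. extend(-1) → joint angles (θ0=0°, θ1=270°, e=0)
6. rotate(0, 180) → joint angles (θ0=180°, θ1=270°, e=0)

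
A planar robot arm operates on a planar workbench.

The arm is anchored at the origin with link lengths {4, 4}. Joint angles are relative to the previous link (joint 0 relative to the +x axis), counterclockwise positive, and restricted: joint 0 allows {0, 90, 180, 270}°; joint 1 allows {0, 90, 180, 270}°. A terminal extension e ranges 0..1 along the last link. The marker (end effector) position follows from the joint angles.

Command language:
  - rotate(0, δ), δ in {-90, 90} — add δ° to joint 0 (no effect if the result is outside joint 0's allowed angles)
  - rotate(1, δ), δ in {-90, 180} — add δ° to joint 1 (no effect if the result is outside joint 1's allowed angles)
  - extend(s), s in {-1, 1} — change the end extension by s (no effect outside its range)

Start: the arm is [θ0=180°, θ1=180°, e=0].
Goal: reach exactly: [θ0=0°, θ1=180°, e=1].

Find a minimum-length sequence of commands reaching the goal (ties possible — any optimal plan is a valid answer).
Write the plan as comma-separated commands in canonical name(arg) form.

from: [θ0=180°, θ1=180°, e=0]
step 1 (extend(1)): [θ0=180°, θ1=180°, e=1]
step 2 (rotate(0, -90)): [θ0=90°, θ1=180°, e=1]
step 3 (rotate(0, -90)): [θ0=0°, θ1=180°, e=1]
shorter routes all fall short; 3 is best.

extend(1), rotate(0, -90), rotate(0, -90)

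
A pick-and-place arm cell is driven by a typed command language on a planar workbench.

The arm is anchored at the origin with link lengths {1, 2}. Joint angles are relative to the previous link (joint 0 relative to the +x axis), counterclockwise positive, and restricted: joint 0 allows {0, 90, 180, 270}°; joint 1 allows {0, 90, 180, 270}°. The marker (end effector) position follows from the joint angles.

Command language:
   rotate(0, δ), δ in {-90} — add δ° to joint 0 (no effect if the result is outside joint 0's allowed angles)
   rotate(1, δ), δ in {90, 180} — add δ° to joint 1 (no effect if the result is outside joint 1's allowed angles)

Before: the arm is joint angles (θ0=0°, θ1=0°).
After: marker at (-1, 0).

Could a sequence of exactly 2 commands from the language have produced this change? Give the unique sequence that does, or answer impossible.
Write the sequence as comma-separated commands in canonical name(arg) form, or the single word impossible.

rotate(1, 90), rotate(1, 90)

from: joint angles (θ0=0°, θ1=0°)
1. rotate(1, 90) → joint angles (θ0=0°, θ1=90°)
2. rotate(1, 90) → joint angles (θ0=0°, θ1=180°)
all 9 alternatives checked — unique.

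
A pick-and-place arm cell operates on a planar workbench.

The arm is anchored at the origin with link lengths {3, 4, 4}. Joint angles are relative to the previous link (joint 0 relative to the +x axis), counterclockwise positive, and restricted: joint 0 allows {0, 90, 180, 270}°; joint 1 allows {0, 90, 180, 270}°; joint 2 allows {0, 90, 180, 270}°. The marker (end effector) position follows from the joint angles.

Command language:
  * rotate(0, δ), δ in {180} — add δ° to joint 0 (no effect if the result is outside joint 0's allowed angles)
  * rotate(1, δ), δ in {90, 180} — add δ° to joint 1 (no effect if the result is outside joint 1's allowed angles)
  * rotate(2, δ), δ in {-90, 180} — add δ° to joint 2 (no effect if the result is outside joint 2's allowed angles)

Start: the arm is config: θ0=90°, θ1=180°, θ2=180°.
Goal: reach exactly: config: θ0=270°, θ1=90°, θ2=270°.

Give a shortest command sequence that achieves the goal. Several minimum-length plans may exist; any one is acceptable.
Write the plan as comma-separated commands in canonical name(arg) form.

begin: config: θ0=90°, θ1=180°, θ2=180°
step 1 (rotate(1, 180)): config: θ0=90°, θ1=0°, θ2=180°
step 2 (rotate(0, 180)): config: θ0=270°, θ1=0°, θ2=180°
step 3 (rotate(2, 180)): config: θ0=270°, θ1=0°, θ2=0°
step 4 (rotate(2, -90)): config: θ0=270°, θ1=0°, θ2=270°
step 5 (rotate(1, 90)): config: θ0=270°, θ1=90°, θ2=270°
shorter routes all fall short; 5 is best.

rotate(1, 180), rotate(0, 180), rotate(2, 180), rotate(2, -90), rotate(1, 90)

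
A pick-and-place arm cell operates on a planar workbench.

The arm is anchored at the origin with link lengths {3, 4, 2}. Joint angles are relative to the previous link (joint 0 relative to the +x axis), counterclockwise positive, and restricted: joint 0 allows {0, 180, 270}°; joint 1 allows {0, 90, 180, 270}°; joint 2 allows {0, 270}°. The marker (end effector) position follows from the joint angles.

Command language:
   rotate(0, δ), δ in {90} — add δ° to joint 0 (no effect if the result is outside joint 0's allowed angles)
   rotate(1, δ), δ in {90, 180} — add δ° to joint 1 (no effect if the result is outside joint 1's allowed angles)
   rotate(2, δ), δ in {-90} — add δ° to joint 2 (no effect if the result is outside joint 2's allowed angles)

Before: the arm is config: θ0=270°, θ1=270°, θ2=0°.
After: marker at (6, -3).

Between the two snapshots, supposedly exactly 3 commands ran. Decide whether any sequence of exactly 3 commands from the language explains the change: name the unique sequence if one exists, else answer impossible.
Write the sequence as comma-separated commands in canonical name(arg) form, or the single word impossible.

begin: config: θ0=270°, θ1=270°, θ2=0°
1. rotate(1, 180) → config: θ0=270°, θ1=90°, θ2=0°
2. rotate(1, 180) → config: θ0=270°, θ1=270°, θ2=0°
3. rotate(1, 180) → config: θ0=270°, θ1=90°, θ2=0°
no other 3-command option fits: unique.

rotate(1, 180), rotate(1, 180), rotate(1, 180)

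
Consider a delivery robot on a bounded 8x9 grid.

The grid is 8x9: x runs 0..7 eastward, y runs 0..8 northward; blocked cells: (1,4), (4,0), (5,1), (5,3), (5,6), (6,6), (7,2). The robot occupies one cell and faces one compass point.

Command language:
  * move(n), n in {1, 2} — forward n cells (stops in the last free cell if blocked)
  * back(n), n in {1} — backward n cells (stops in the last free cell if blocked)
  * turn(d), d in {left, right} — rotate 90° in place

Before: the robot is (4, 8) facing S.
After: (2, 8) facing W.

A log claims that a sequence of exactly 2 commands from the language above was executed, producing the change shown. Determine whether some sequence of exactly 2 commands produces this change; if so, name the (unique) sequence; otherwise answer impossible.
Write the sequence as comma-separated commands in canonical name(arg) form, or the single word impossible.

turn(right), move(2)

key: running move(2) before turn(right) would end elsewhere — order is forced
begin: (4, 8) facing S
step 1 (turn(right)): (4, 8) facing W
step 2 (move(2)): (2, 8) facing W
no rival 2-sequence matches.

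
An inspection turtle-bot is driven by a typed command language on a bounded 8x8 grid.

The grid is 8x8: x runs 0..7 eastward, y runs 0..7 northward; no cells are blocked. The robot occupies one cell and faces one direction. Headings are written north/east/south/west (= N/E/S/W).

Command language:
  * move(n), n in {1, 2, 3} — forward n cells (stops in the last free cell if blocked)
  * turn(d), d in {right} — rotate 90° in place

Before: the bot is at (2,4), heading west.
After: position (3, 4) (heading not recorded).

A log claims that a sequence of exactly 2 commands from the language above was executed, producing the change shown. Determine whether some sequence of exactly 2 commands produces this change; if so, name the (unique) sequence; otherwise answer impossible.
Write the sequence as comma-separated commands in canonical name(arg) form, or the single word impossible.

impossible

every 2-command combo misses the target.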